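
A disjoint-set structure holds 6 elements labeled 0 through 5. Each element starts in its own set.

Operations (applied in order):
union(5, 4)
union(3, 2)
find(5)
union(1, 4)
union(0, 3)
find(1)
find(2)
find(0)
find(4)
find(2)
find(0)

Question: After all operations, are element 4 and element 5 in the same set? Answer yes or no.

Step 1: union(5, 4) -> merged; set of 5 now {4, 5}
Step 2: union(3, 2) -> merged; set of 3 now {2, 3}
Step 3: find(5) -> no change; set of 5 is {4, 5}
Step 4: union(1, 4) -> merged; set of 1 now {1, 4, 5}
Step 5: union(0, 3) -> merged; set of 0 now {0, 2, 3}
Step 6: find(1) -> no change; set of 1 is {1, 4, 5}
Step 7: find(2) -> no change; set of 2 is {0, 2, 3}
Step 8: find(0) -> no change; set of 0 is {0, 2, 3}
Step 9: find(4) -> no change; set of 4 is {1, 4, 5}
Step 10: find(2) -> no change; set of 2 is {0, 2, 3}
Step 11: find(0) -> no change; set of 0 is {0, 2, 3}
Set of 4: {1, 4, 5}; 5 is a member.

Answer: yes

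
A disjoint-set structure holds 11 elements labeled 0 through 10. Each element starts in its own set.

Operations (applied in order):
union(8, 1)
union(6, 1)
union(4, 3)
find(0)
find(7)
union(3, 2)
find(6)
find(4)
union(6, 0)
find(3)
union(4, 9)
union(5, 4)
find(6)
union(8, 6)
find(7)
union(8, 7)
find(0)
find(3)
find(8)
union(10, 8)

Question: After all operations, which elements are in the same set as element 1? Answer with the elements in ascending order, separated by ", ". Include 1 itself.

Answer: 0, 1, 6, 7, 8, 10

Derivation:
Step 1: union(8, 1) -> merged; set of 8 now {1, 8}
Step 2: union(6, 1) -> merged; set of 6 now {1, 6, 8}
Step 3: union(4, 3) -> merged; set of 4 now {3, 4}
Step 4: find(0) -> no change; set of 0 is {0}
Step 5: find(7) -> no change; set of 7 is {7}
Step 6: union(3, 2) -> merged; set of 3 now {2, 3, 4}
Step 7: find(6) -> no change; set of 6 is {1, 6, 8}
Step 8: find(4) -> no change; set of 4 is {2, 3, 4}
Step 9: union(6, 0) -> merged; set of 6 now {0, 1, 6, 8}
Step 10: find(3) -> no change; set of 3 is {2, 3, 4}
Step 11: union(4, 9) -> merged; set of 4 now {2, 3, 4, 9}
Step 12: union(5, 4) -> merged; set of 5 now {2, 3, 4, 5, 9}
Step 13: find(6) -> no change; set of 6 is {0, 1, 6, 8}
Step 14: union(8, 6) -> already same set; set of 8 now {0, 1, 6, 8}
Step 15: find(7) -> no change; set of 7 is {7}
Step 16: union(8, 7) -> merged; set of 8 now {0, 1, 6, 7, 8}
Step 17: find(0) -> no change; set of 0 is {0, 1, 6, 7, 8}
Step 18: find(3) -> no change; set of 3 is {2, 3, 4, 5, 9}
Step 19: find(8) -> no change; set of 8 is {0, 1, 6, 7, 8}
Step 20: union(10, 8) -> merged; set of 10 now {0, 1, 6, 7, 8, 10}
Component of 1: {0, 1, 6, 7, 8, 10}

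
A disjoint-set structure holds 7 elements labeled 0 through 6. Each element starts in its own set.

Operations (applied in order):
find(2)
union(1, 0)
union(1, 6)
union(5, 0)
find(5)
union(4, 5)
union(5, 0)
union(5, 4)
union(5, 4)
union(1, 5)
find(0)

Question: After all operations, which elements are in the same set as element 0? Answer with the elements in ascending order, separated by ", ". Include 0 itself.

Step 1: find(2) -> no change; set of 2 is {2}
Step 2: union(1, 0) -> merged; set of 1 now {0, 1}
Step 3: union(1, 6) -> merged; set of 1 now {0, 1, 6}
Step 4: union(5, 0) -> merged; set of 5 now {0, 1, 5, 6}
Step 5: find(5) -> no change; set of 5 is {0, 1, 5, 6}
Step 6: union(4, 5) -> merged; set of 4 now {0, 1, 4, 5, 6}
Step 7: union(5, 0) -> already same set; set of 5 now {0, 1, 4, 5, 6}
Step 8: union(5, 4) -> already same set; set of 5 now {0, 1, 4, 5, 6}
Step 9: union(5, 4) -> already same set; set of 5 now {0, 1, 4, 5, 6}
Step 10: union(1, 5) -> already same set; set of 1 now {0, 1, 4, 5, 6}
Step 11: find(0) -> no change; set of 0 is {0, 1, 4, 5, 6}
Component of 0: {0, 1, 4, 5, 6}

Answer: 0, 1, 4, 5, 6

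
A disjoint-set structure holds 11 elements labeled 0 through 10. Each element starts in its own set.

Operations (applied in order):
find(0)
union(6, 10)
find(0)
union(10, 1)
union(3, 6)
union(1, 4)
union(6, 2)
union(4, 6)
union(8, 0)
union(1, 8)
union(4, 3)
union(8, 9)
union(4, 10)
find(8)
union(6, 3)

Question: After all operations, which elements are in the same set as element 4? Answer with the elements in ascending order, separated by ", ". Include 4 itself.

Step 1: find(0) -> no change; set of 0 is {0}
Step 2: union(6, 10) -> merged; set of 6 now {6, 10}
Step 3: find(0) -> no change; set of 0 is {0}
Step 4: union(10, 1) -> merged; set of 10 now {1, 6, 10}
Step 5: union(3, 6) -> merged; set of 3 now {1, 3, 6, 10}
Step 6: union(1, 4) -> merged; set of 1 now {1, 3, 4, 6, 10}
Step 7: union(6, 2) -> merged; set of 6 now {1, 2, 3, 4, 6, 10}
Step 8: union(4, 6) -> already same set; set of 4 now {1, 2, 3, 4, 6, 10}
Step 9: union(8, 0) -> merged; set of 8 now {0, 8}
Step 10: union(1, 8) -> merged; set of 1 now {0, 1, 2, 3, 4, 6, 8, 10}
Step 11: union(4, 3) -> already same set; set of 4 now {0, 1, 2, 3, 4, 6, 8, 10}
Step 12: union(8, 9) -> merged; set of 8 now {0, 1, 2, 3, 4, 6, 8, 9, 10}
Step 13: union(4, 10) -> already same set; set of 4 now {0, 1, 2, 3, 4, 6, 8, 9, 10}
Step 14: find(8) -> no change; set of 8 is {0, 1, 2, 3, 4, 6, 8, 9, 10}
Step 15: union(6, 3) -> already same set; set of 6 now {0, 1, 2, 3, 4, 6, 8, 9, 10}
Component of 4: {0, 1, 2, 3, 4, 6, 8, 9, 10}

Answer: 0, 1, 2, 3, 4, 6, 8, 9, 10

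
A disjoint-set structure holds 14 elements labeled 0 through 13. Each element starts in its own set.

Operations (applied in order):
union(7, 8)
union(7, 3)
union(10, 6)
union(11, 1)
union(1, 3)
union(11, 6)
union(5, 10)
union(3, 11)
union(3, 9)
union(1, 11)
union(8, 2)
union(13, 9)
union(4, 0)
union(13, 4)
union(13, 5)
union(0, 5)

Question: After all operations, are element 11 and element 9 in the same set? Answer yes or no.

Answer: yes

Derivation:
Step 1: union(7, 8) -> merged; set of 7 now {7, 8}
Step 2: union(7, 3) -> merged; set of 7 now {3, 7, 8}
Step 3: union(10, 6) -> merged; set of 10 now {6, 10}
Step 4: union(11, 1) -> merged; set of 11 now {1, 11}
Step 5: union(1, 3) -> merged; set of 1 now {1, 3, 7, 8, 11}
Step 6: union(11, 6) -> merged; set of 11 now {1, 3, 6, 7, 8, 10, 11}
Step 7: union(5, 10) -> merged; set of 5 now {1, 3, 5, 6, 7, 8, 10, 11}
Step 8: union(3, 11) -> already same set; set of 3 now {1, 3, 5, 6, 7, 8, 10, 11}
Step 9: union(3, 9) -> merged; set of 3 now {1, 3, 5, 6, 7, 8, 9, 10, 11}
Step 10: union(1, 11) -> already same set; set of 1 now {1, 3, 5, 6, 7, 8, 9, 10, 11}
Step 11: union(8, 2) -> merged; set of 8 now {1, 2, 3, 5, 6, 7, 8, 9, 10, 11}
Step 12: union(13, 9) -> merged; set of 13 now {1, 2, 3, 5, 6, 7, 8, 9, 10, 11, 13}
Step 13: union(4, 0) -> merged; set of 4 now {0, 4}
Step 14: union(13, 4) -> merged; set of 13 now {0, 1, 2, 3, 4, 5, 6, 7, 8, 9, 10, 11, 13}
Step 15: union(13, 5) -> already same set; set of 13 now {0, 1, 2, 3, 4, 5, 6, 7, 8, 9, 10, 11, 13}
Step 16: union(0, 5) -> already same set; set of 0 now {0, 1, 2, 3, 4, 5, 6, 7, 8, 9, 10, 11, 13}
Set of 11: {0, 1, 2, 3, 4, 5, 6, 7, 8, 9, 10, 11, 13}; 9 is a member.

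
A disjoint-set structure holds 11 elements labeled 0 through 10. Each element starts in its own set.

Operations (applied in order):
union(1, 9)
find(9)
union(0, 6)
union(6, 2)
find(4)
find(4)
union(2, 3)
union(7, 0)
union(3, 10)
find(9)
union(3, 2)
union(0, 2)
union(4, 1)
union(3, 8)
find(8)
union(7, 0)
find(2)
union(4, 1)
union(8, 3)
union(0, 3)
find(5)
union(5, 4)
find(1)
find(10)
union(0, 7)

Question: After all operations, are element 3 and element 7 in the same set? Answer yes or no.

Answer: yes

Derivation:
Step 1: union(1, 9) -> merged; set of 1 now {1, 9}
Step 2: find(9) -> no change; set of 9 is {1, 9}
Step 3: union(0, 6) -> merged; set of 0 now {0, 6}
Step 4: union(6, 2) -> merged; set of 6 now {0, 2, 6}
Step 5: find(4) -> no change; set of 4 is {4}
Step 6: find(4) -> no change; set of 4 is {4}
Step 7: union(2, 3) -> merged; set of 2 now {0, 2, 3, 6}
Step 8: union(7, 0) -> merged; set of 7 now {0, 2, 3, 6, 7}
Step 9: union(3, 10) -> merged; set of 3 now {0, 2, 3, 6, 7, 10}
Step 10: find(9) -> no change; set of 9 is {1, 9}
Step 11: union(3, 2) -> already same set; set of 3 now {0, 2, 3, 6, 7, 10}
Step 12: union(0, 2) -> already same set; set of 0 now {0, 2, 3, 6, 7, 10}
Step 13: union(4, 1) -> merged; set of 4 now {1, 4, 9}
Step 14: union(3, 8) -> merged; set of 3 now {0, 2, 3, 6, 7, 8, 10}
Step 15: find(8) -> no change; set of 8 is {0, 2, 3, 6, 7, 8, 10}
Step 16: union(7, 0) -> already same set; set of 7 now {0, 2, 3, 6, 7, 8, 10}
Step 17: find(2) -> no change; set of 2 is {0, 2, 3, 6, 7, 8, 10}
Step 18: union(4, 1) -> already same set; set of 4 now {1, 4, 9}
Step 19: union(8, 3) -> already same set; set of 8 now {0, 2, 3, 6, 7, 8, 10}
Step 20: union(0, 3) -> already same set; set of 0 now {0, 2, 3, 6, 7, 8, 10}
Step 21: find(5) -> no change; set of 5 is {5}
Step 22: union(5, 4) -> merged; set of 5 now {1, 4, 5, 9}
Step 23: find(1) -> no change; set of 1 is {1, 4, 5, 9}
Step 24: find(10) -> no change; set of 10 is {0, 2, 3, 6, 7, 8, 10}
Step 25: union(0, 7) -> already same set; set of 0 now {0, 2, 3, 6, 7, 8, 10}
Set of 3: {0, 2, 3, 6, 7, 8, 10}; 7 is a member.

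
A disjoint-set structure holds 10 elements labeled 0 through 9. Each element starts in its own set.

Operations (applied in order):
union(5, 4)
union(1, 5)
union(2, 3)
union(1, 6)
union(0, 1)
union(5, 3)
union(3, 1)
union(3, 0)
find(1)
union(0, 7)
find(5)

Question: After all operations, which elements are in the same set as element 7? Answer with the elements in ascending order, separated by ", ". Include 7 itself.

Answer: 0, 1, 2, 3, 4, 5, 6, 7

Derivation:
Step 1: union(5, 4) -> merged; set of 5 now {4, 5}
Step 2: union(1, 5) -> merged; set of 1 now {1, 4, 5}
Step 3: union(2, 3) -> merged; set of 2 now {2, 3}
Step 4: union(1, 6) -> merged; set of 1 now {1, 4, 5, 6}
Step 5: union(0, 1) -> merged; set of 0 now {0, 1, 4, 5, 6}
Step 6: union(5, 3) -> merged; set of 5 now {0, 1, 2, 3, 4, 5, 6}
Step 7: union(3, 1) -> already same set; set of 3 now {0, 1, 2, 3, 4, 5, 6}
Step 8: union(3, 0) -> already same set; set of 3 now {0, 1, 2, 3, 4, 5, 6}
Step 9: find(1) -> no change; set of 1 is {0, 1, 2, 3, 4, 5, 6}
Step 10: union(0, 7) -> merged; set of 0 now {0, 1, 2, 3, 4, 5, 6, 7}
Step 11: find(5) -> no change; set of 5 is {0, 1, 2, 3, 4, 5, 6, 7}
Component of 7: {0, 1, 2, 3, 4, 5, 6, 7}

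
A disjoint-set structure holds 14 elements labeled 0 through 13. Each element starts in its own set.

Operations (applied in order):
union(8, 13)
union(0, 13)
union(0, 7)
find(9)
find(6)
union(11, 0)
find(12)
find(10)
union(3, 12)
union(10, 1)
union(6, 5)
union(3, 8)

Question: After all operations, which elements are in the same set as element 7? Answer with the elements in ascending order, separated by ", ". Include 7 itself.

Answer: 0, 3, 7, 8, 11, 12, 13

Derivation:
Step 1: union(8, 13) -> merged; set of 8 now {8, 13}
Step 2: union(0, 13) -> merged; set of 0 now {0, 8, 13}
Step 3: union(0, 7) -> merged; set of 0 now {0, 7, 8, 13}
Step 4: find(9) -> no change; set of 9 is {9}
Step 5: find(6) -> no change; set of 6 is {6}
Step 6: union(11, 0) -> merged; set of 11 now {0, 7, 8, 11, 13}
Step 7: find(12) -> no change; set of 12 is {12}
Step 8: find(10) -> no change; set of 10 is {10}
Step 9: union(3, 12) -> merged; set of 3 now {3, 12}
Step 10: union(10, 1) -> merged; set of 10 now {1, 10}
Step 11: union(6, 5) -> merged; set of 6 now {5, 6}
Step 12: union(3, 8) -> merged; set of 3 now {0, 3, 7, 8, 11, 12, 13}
Component of 7: {0, 3, 7, 8, 11, 12, 13}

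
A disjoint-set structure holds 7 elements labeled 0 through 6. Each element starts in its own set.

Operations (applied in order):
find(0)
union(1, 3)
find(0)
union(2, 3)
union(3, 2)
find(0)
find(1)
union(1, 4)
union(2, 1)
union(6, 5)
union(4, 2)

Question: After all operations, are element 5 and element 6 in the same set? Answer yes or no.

Answer: yes

Derivation:
Step 1: find(0) -> no change; set of 0 is {0}
Step 2: union(1, 3) -> merged; set of 1 now {1, 3}
Step 3: find(0) -> no change; set of 0 is {0}
Step 4: union(2, 3) -> merged; set of 2 now {1, 2, 3}
Step 5: union(3, 2) -> already same set; set of 3 now {1, 2, 3}
Step 6: find(0) -> no change; set of 0 is {0}
Step 7: find(1) -> no change; set of 1 is {1, 2, 3}
Step 8: union(1, 4) -> merged; set of 1 now {1, 2, 3, 4}
Step 9: union(2, 1) -> already same set; set of 2 now {1, 2, 3, 4}
Step 10: union(6, 5) -> merged; set of 6 now {5, 6}
Step 11: union(4, 2) -> already same set; set of 4 now {1, 2, 3, 4}
Set of 5: {5, 6}; 6 is a member.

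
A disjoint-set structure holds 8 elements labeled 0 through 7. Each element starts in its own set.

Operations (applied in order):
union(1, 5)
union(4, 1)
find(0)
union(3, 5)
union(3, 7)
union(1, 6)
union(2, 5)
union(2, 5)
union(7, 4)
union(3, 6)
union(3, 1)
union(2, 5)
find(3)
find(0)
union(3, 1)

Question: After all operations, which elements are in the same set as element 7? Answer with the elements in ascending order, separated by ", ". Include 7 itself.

Step 1: union(1, 5) -> merged; set of 1 now {1, 5}
Step 2: union(4, 1) -> merged; set of 4 now {1, 4, 5}
Step 3: find(0) -> no change; set of 0 is {0}
Step 4: union(3, 5) -> merged; set of 3 now {1, 3, 4, 5}
Step 5: union(3, 7) -> merged; set of 3 now {1, 3, 4, 5, 7}
Step 6: union(1, 6) -> merged; set of 1 now {1, 3, 4, 5, 6, 7}
Step 7: union(2, 5) -> merged; set of 2 now {1, 2, 3, 4, 5, 6, 7}
Step 8: union(2, 5) -> already same set; set of 2 now {1, 2, 3, 4, 5, 6, 7}
Step 9: union(7, 4) -> already same set; set of 7 now {1, 2, 3, 4, 5, 6, 7}
Step 10: union(3, 6) -> already same set; set of 3 now {1, 2, 3, 4, 5, 6, 7}
Step 11: union(3, 1) -> already same set; set of 3 now {1, 2, 3, 4, 5, 6, 7}
Step 12: union(2, 5) -> already same set; set of 2 now {1, 2, 3, 4, 5, 6, 7}
Step 13: find(3) -> no change; set of 3 is {1, 2, 3, 4, 5, 6, 7}
Step 14: find(0) -> no change; set of 0 is {0}
Step 15: union(3, 1) -> already same set; set of 3 now {1, 2, 3, 4, 5, 6, 7}
Component of 7: {1, 2, 3, 4, 5, 6, 7}

Answer: 1, 2, 3, 4, 5, 6, 7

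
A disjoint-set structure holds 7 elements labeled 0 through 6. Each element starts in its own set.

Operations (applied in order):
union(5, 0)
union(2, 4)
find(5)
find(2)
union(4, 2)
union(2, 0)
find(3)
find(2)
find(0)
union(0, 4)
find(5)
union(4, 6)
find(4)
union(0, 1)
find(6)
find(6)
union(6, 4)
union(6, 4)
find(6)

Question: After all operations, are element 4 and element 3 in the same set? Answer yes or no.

Step 1: union(5, 0) -> merged; set of 5 now {0, 5}
Step 2: union(2, 4) -> merged; set of 2 now {2, 4}
Step 3: find(5) -> no change; set of 5 is {0, 5}
Step 4: find(2) -> no change; set of 2 is {2, 4}
Step 5: union(4, 2) -> already same set; set of 4 now {2, 4}
Step 6: union(2, 0) -> merged; set of 2 now {0, 2, 4, 5}
Step 7: find(3) -> no change; set of 3 is {3}
Step 8: find(2) -> no change; set of 2 is {0, 2, 4, 5}
Step 9: find(0) -> no change; set of 0 is {0, 2, 4, 5}
Step 10: union(0, 4) -> already same set; set of 0 now {0, 2, 4, 5}
Step 11: find(5) -> no change; set of 5 is {0, 2, 4, 5}
Step 12: union(4, 6) -> merged; set of 4 now {0, 2, 4, 5, 6}
Step 13: find(4) -> no change; set of 4 is {0, 2, 4, 5, 6}
Step 14: union(0, 1) -> merged; set of 0 now {0, 1, 2, 4, 5, 6}
Step 15: find(6) -> no change; set of 6 is {0, 1, 2, 4, 5, 6}
Step 16: find(6) -> no change; set of 6 is {0, 1, 2, 4, 5, 6}
Step 17: union(6, 4) -> already same set; set of 6 now {0, 1, 2, 4, 5, 6}
Step 18: union(6, 4) -> already same set; set of 6 now {0, 1, 2, 4, 5, 6}
Step 19: find(6) -> no change; set of 6 is {0, 1, 2, 4, 5, 6}
Set of 4: {0, 1, 2, 4, 5, 6}; 3 is not a member.

Answer: no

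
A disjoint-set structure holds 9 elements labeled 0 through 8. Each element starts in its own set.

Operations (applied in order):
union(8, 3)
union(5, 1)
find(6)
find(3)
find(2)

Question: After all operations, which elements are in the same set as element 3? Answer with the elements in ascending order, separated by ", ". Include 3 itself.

Answer: 3, 8

Derivation:
Step 1: union(8, 3) -> merged; set of 8 now {3, 8}
Step 2: union(5, 1) -> merged; set of 5 now {1, 5}
Step 3: find(6) -> no change; set of 6 is {6}
Step 4: find(3) -> no change; set of 3 is {3, 8}
Step 5: find(2) -> no change; set of 2 is {2}
Component of 3: {3, 8}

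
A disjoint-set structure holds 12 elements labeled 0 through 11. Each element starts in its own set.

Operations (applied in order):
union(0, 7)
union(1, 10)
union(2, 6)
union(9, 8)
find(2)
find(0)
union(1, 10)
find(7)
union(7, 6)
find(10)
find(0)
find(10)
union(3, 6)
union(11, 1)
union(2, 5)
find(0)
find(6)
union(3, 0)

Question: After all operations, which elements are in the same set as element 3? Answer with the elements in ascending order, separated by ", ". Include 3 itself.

Step 1: union(0, 7) -> merged; set of 0 now {0, 7}
Step 2: union(1, 10) -> merged; set of 1 now {1, 10}
Step 3: union(2, 6) -> merged; set of 2 now {2, 6}
Step 4: union(9, 8) -> merged; set of 9 now {8, 9}
Step 5: find(2) -> no change; set of 2 is {2, 6}
Step 6: find(0) -> no change; set of 0 is {0, 7}
Step 7: union(1, 10) -> already same set; set of 1 now {1, 10}
Step 8: find(7) -> no change; set of 7 is {0, 7}
Step 9: union(7, 6) -> merged; set of 7 now {0, 2, 6, 7}
Step 10: find(10) -> no change; set of 10 is {1, 10}
Step 11: find(0) -> no change; set of 0 is {0, 2, 6, 7}
Step 12: find(10) -> no change; set of 10 is {1, 10}
Step 13: union(3, 6) -> merged; set of 3 now {0, 2, 3, 6, 7}
Step 14: union(11, 1) -> merged; set of 11 now {1, 10, 11}
Step 15: union(2, 5) -> merged; set of 2 now {0, 2, 3, 5, 6, 7}
Step 16: find(0) -> no change; set of 0 is {0, 2, 3, 5, 6, 7}
Step 17: find(6) -> no change; set of 6 is {0, 2, 3, 5, 6, 7}
Step 18: union(3, 0) -> already same set; set of 3 now {0, 2, 3, 5, 6, 7}
Component of 3: {0, 2, 3, 5, 6, 7}

Answer: 0, 2, 3, 5, 6, 7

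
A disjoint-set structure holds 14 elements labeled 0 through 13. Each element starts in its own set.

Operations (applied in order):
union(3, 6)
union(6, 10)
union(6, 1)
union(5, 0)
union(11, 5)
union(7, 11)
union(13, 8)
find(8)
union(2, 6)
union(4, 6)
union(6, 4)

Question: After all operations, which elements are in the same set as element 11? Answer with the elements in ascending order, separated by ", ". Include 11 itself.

Answer: 0, 5, 7, 11

Derivation:
Step 1: union(3, 6) -> merged; set of 3 now {3, 6}
Step 2: union(6, 10) -> merged; set of 6 now {3, 6, 10}
Step 3: union(6, 1) -> merged; set of 6 now {1, 3, 6, 10}
Step 4: union(5, 0) -> merged; set of 5 now {0, 5}
Step 5: union(11, 5) -> merged; set of 11 now {0, 5, 11}
Step 6: union(7, 11) -> merged; set of 7 now {0, 5, 7, 11}
Step 7: union(13, 8) -> merged; set of 13 now {8, 13}
Step 8: find(8) -> no change; set of 8 is {8, 13}
Step 9: union(2, 6) -> merged; set of 2 now {1, 2, 3, 6, 10}
Step 10: union(4, 6) -> merged; set of 4 now {1, 2, 3, 4, 6, 10}
Step 11: union(6, 4) -> already same set; set of 6 now {1, 2, 3, 4, 6, 10}
Component of 11: {0, 5, 7, 11}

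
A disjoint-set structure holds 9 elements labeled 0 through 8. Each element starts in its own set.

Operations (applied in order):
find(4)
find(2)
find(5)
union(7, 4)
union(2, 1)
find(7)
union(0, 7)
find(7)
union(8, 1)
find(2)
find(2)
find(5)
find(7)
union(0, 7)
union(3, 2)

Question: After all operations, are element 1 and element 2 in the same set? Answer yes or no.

Answer: yes

Derivation:
Step 1: find(4) -> no change; set of 4 is {4}
Step 2: find(2) -> no change; set of 2 is {2}
Step 3: find(5) -> no change; set of 5 is {5}
Step 4: union(7, 4) -> merged; set of 7 now {4, 7}
Step 5: union(2, 1) -> merged; set of 2 now {1, 2}
Step 6: find(7) -> no change; set of 7 is {4, 7}
Step 7: union(0, 7) -> merged; set of 0 now {0, 4, 7}
Step 8: find(7) -> no change; set of 7 is {0, 4, 7}
Step 9: union(8, 1) -> merged; set of 8 now {1, 2, 8}
Step 10: find(2) -> no change; set of 2 is {1, 2, 8}
Step 11: find(2) -> no change; set of 2 is {1, 2, 8}
Step 12: find(5) -> no change; set of 5 is {5}
Step 13: find(7) -> no change; set of 7 is {0, 4, 7}
Step 14: union(0, 7) -> already same set; set of 0 now {0, 4, 7}
Step 15: union(3, 2) -> merged; set of 3 now {1, 2, 3, 8}
Set of 1: {1, 2, 3, 8}; 2 is a member.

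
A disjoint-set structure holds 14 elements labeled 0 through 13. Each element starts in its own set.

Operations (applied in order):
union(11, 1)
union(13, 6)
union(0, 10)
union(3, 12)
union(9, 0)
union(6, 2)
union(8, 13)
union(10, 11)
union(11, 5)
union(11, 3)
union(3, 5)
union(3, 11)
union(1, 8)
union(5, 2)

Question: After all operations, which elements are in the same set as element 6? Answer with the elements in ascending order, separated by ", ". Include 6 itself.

Answer: 0, 1, 2, 3, 5, 6, 8, 9, 10, 11, 12, 13

Derivation:
Step 1: union(11, 1) -> merged; set of 11 now {1, 11}
Step 2: union(13, 6) -> merged; set of 13 now {6, 13}
Step 3: union(0, 10) -> merged; set of 0 now {0, 10}
Step 4: union(3, 12) -> merged; set of 3 now {3, 12}
Step 5: union(9, 0) -> merged; set of 9 now {0, 9, 10}
Step 6: union(6, 2) -> merged; set of 6 now {2, 6, 13}
Step 7: union(8, 13) -> merged; set of 8 now {2, 6, 8, 13}
Step 8: union(10, 11) -> merged; set of 10 now {0, 1, 9, 10, 11}
Step 9: union(11, 5) -> merged; set of 11 now {0, 1, 5, 9, 10, 11}
Step 10: union(11, 3) -> merged; set of 11 now {0, 1, 3, 5, 9, 10, 11, 12}
Step 11: union(3, 5) -> already same set; set of 3 now {0, 1, 3, 5, 9, 10, 11, 12}
Step 12: union(3, 11) -> already same set; set of 3 now {0, 1, 3, 5, 9, 10, 11, 12}
Step 13: union(1, 8) -> merged; set of 1 now {0, 1, 2, 3, 5, 6, 8, 9, 10, 11, 12, 13}
Step 14: union(5, 2) -> already same set; set of 5 now {0, 1, 2, 3, 5, 6, 8, 9, 10, 11, 12, 13}
Component of 6: {0, 1, 2, 3, 5, 6, 8, 9, 10, 11, 12, 13}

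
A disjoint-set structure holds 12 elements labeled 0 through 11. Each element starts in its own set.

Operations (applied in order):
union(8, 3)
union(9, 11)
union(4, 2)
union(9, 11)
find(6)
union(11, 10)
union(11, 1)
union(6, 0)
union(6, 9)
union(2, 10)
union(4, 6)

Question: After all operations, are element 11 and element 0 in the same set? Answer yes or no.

Step 1: union(8, 3) -> merged; set of 8 now {3, 8}
Step 2: union(9, 11) -> merged; set of 9 now {9, 11}
Step 3: union(4, 2) -> merged; set of 4 now {2, 4}
Step 4: union(9, 11) -> already same set; set of 9 now {9, 11}
Step 5: find(6) -> no change; set of 6 is {6}
Step 6: union(11, 10) -> merged; set of 11 now {9, 10, 11}
Step 7: union(11, 1) -> merged; set of 11 now {1, 9, 10, 11}
Step 8: union(6, 0) -> merged; set of 6 now {0, 6}
Step 9: union(6, 9) -> merged; set of 6 now {0, 1, 6, 9, 10, 11}
Step 10: union(2, 10) -> merged; set of 2 now {0, 1, 2, 4, 6, 9, 10, 11}
Step 11: union(4, 6) -> already same set; set of 4 now {0, 1, 2, 4, 6, 9, 10, 11}
Set of 11: {0, 1, 2, 4, 6, 9, 10, 11}; 0 is a member.

Answer: yes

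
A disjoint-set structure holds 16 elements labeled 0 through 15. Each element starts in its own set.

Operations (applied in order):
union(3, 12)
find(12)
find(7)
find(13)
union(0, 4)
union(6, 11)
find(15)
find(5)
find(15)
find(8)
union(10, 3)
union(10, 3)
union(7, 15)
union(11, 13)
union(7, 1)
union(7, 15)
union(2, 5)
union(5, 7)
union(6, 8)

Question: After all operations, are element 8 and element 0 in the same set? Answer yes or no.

Step 1: union(3, 12) -> merged; set of 3 now {3, 12}
Step 2: find(12) -> no change; set of 12 is {3, 12}
Step 3: find(7) -> no change; set of 7 is {7}
Step 4: find(13) -> no change; set of 13 is {13}
Step 5: union(0, 4) -> merged; set of 0 now {0, 4}
Step 6: union(6, 11) -> merged; set of 6 now {6, 11}
Step 7: find(15) -> no change; set of 15 is {15}
Step 8: find(5) -> no change; set of 5 is {5}
Step 9: find(15) -> no change; set of 15 is {15}
Step 10: find(8) -> no change; set of 8 is {8}
Step 11: union(10, 3) -> merged; set of 10 now {3, 10, 12}
Step 12: union(10, 3) -> already same set; set of 10 now {3, 10, 12}
Step 13: union(7, 15) -> merged; set of 7 now {7, 15}
Step 14: union(11, 13) -> merged; set of 11 now {6, 11, 13}
Step 15: union(7, 1) -> merged; set of 7 now {1, 7, 15}
Step 16: union(7, 15) -> already same set; set of 7 now {1, 7, 15}
Step 17: union(2, 5) -> merged; set of 2 now {2, 5}
Step 18: union(5, 7) -> merged; set of 5 now {1, 2, 5, 7, 15}
Step 19: union(6, 8) -> merged; set of 6 now {6, 8, 11, 13}
Set of 8: {6, 8, 11, 13}; 0 is not a member.

Answer: no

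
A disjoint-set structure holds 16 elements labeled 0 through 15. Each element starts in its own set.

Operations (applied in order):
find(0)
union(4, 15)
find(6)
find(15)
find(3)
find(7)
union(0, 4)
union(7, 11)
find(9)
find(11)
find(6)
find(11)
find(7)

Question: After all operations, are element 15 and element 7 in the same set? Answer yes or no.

Step 1: find(0) -> no change; set of 0 is {0}
Step 2: union(4, 15) -> merged; set of 4 now {4, 15}
Step 3: find(6) -> no change; set of 6 is {6}
Step 4: find(15) -> no change; set of 15 is {4, 15}
Step 5: find(3) -> no change; set of 3 is {3}
Step 6: find(7) -> no change; set of 7 is {7}
Step 7: union(0, 4) -> merged; set of 0 now {0, 4, 15}
Step 8: union(7, 11) -> merged; set of 7 now {7, 11}
Step 9: find(9) -> no change; set of 9 is {9}
Step 10: find(11) -> no change; set of 11 is {7, 11}
Step 11: find(6) -> no change; set of 6 is {6}
Step 12: find(11) -> no change; set of 11 is {7, 11}
Step 13: find(7) -> no change; set of 7 is {7, 11}
Set of 15: {0, 4, 15}; 7 is not a member.

Answer: no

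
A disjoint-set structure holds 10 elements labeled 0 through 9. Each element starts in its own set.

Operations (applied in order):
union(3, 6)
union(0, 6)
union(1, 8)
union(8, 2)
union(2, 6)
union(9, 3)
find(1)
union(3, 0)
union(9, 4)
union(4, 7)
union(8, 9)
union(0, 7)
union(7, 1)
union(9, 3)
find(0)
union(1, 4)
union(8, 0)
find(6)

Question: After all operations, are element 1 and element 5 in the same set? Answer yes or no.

Answer: no

Derivation:
Step 1: union(3, 6) -> merged; set of 3 now {3, 6}
Step 2: union(0, 6) -> merged; set of 0 now {0, 3, 6}
Step 3: union(1, 8) -> merged; set of 1 now {1, 8}
Step 4: union(8, 2) -> merged; set of 8 now {1, 2, 8}
Step 5: union(2, 6) -> merged; set of 2 now {0, 1, 2, 3, 6, 8}
Step 6: union(9, 3) -> merged; set of 9 now {0, 1, 2, 3, 6, 8, 9}
Step 7: find(1) -> no change; set of 1 is {0, 1, 2, 3, 6, 8, 9}
Step 8: union(3, 0) -> already same set; set of 3 now {0, 1, 2, 3, 6, 8, 9}
Step 9: union(9, 4) -> merged; set of 9 now {0, 1, 2, 3, 4, 6, 8, 9}
Step 10: union(4, 7) -> merged; set of 4 now {0, 1, 2, 3, 4, 6, 7, 8, 9}
Step 11: union(8, 9) -> already same set; set of 8 now {0, 1, 2, 3, 4, 6, 7, 8, 9}
Step 12: union(0, 7) -> already same set; set of 0 now {0, 1, 2, 3, 4, 6, 7, 8, 9}
Step 13: union(7, 1) -> already same set; set of 7 now {0, 1, 2, 3, 4, 6, 7, 8, 9}
Step 14: union(9, 3) -> already same set; set of 9 now {0, 1, 2, 3, 4, 6, 7, 8, 9}
Step 15: find(0) -> no change; set of 0 is {0, 1, 2, 3, 4, 6, 7, 8, 9}
Step 16: union(1, 4) -> already same set; set of 1 now {0, 1, 2, 3, 4, 6, 7, 8, 9}
Step 17: union(8, 0) -> already same set; set of 8 now {0, 1, 2, 3, 4, 6, 7, 8, 9}
Step 18: find(6) -> no change; set of 6 is {0, 1, 2, 3, 4, 6, 7, 8, 9}
Set of 1: {0, 1, 2, 3, 4, 6, 7, 8, 9}; 5 is not a member.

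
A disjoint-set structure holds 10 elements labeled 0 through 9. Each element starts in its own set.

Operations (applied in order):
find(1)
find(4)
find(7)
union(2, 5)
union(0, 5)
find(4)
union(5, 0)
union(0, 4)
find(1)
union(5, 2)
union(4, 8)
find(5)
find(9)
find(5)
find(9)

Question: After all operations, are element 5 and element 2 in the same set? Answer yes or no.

Answer: yes

Derivation:
Step 1: find(1) -> no change; set of 1 is {1}
Step 2: find(4) -> no change; set of 4 is {4}
Step 3: find(7) -> no change; set of 7 is {7}
Step 4: union(2, 5) -> merged; set of 2 now {2, 5}
Step 5: union(0, 5) -> merged; set of 0 now {0, 2, 5}
Step 6: find(4) -> no change; set of 4 is {4}
Step 7: union(5, 0) -> already same set; set of 5 now {0, 2, 5}
Step 8: union(0, 4) -> merged; set of 0 now {0, 2, 4, 5}
Step 9: find(1) -> no change; set of 1 is {1}
Step 10: union(5, 2) -> already same set; set of 5 now {0, 2, 4, 5}
Step 11: union(4, 8) -> merged; set of 4 now {0, 2, 4, 5, 8}
Step 12: find(5) -> no change; set of 5 is {0, 2, 4, 5, 8}
Step 13: find(9) -> no change; set of 9 is {9}
Step 14: find(5) -> no change; set of 5 is {0, 2, 4, 5, 8}
Step 15: find(9) -> no change; set of 9 is {9}
Set of 5: {0, 2, 4, 5, 8}; 2 is a member.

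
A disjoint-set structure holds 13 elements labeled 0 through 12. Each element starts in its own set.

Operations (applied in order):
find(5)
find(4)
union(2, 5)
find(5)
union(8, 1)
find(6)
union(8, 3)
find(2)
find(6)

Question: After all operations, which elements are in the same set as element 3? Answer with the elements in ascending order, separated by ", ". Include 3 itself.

Step 1: find(5) -> no change; set of 5 is {5}
Step 2: find(4) -> no change; set of 4 is {4}
Step 3: union(2, 5) -> merged; set of 2 now {2, 5}
Step 4: find(5) -> no change; set of 5 is {2, 5}
Step 5: union(8, 1) -> merged; set of 8 now {1, 8}
Step 6: find(6) -> no change; set of 6 is {6}
Step 7: union(8, 3) -> merged; set of 8 now {1, 3, 8}
Step 8: find(2) -> no change; set of 2 is {2, 5}
Step 9: find(6) -> no change; set of 6 is {6}
Component of 3: {1, 3, 8}

Answer: 1, 3, 8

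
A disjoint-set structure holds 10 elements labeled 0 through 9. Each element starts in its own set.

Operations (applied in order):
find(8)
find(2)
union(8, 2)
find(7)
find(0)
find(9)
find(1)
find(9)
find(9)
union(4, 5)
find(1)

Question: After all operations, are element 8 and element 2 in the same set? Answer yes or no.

Answer: yes

Derivation:
Step 1: find(8) -> no change; set of 8 is {8}
Step 2: find(2) -> no change; set of 2 is {2}
Step 3: union(8, 2) -> merged; set of 8 now {2, 8}
Step 4: find(7) -> no change; set of 7 is {7}
Step 5: find(0) -> no change; set of 0 is {0}
Step 6: find(9) -> no change; set of 9 is {9}
Step 7: find(1) -> no change; set of 1 is {1}
Step 8: find(9) -> no change; set of 9 is {9}
Step 9: find(9) -> no change; set of 9 is {9}
Step 10: union(4, 5) -> merged; set of 4 now {4, 5}
Step 11: find(1) -> no change; set of 1 is {1}
Set of 8: {2, 8}; 2 is a member.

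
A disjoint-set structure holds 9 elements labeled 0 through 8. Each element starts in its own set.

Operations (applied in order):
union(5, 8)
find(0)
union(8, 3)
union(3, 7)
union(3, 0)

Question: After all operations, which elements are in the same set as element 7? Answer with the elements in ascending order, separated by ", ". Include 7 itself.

Step 1: union(5, 8) -> merged; set of 5 now {5, 8}
Step 2: find(0) -> no change; set of 0 is {0}
Step 3: union(8, 3) -> merged; set of 8 now {3, 5, 8}
Step 4: union(3, 7) -> merged; set of 3 now {3, 5, 7, 8}
Step 5: union(3, 0) -> merged; set of 3 now {0, 3, 5, 7, 8}
Component of 7: {0, 3, 5, 7, 8}

Answer: 0, 3, 5, 7, 8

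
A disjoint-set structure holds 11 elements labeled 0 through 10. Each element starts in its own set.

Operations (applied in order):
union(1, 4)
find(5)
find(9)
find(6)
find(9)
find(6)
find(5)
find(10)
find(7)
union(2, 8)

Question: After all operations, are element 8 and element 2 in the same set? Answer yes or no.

Answer: yes

Derivation:
Step 1: union(1, 4) -> merged; set of 1 now {1, 4}
Step 2: find(5) -> no change; set of 5 is {5}
Step 3: find(9) -> no change; set of 9 is {9}
Step 4: find(6) -> no change; set of 6 is {6}
Step 5: find(9) -> no change; set of 9 is {9}
Step 6: find(6) -> no change; set of 6 is {6}
Step 7: find(5) -> no change; set of 5 is {5}
Step 8: find(10) -> no change; set of 10 is {10}
Step 9: find(7) -> no change; set of 7 is {7}
Step 10: union(2, 8) -> merged; set of 2 now {2, 8}
Set of 8: {2, 8}; 2 is a member.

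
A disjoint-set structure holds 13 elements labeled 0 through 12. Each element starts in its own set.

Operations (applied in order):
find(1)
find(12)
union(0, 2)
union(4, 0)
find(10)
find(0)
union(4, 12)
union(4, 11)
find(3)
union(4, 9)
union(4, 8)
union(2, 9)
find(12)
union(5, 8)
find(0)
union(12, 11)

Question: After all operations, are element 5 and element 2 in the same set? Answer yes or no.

Answer: yes

Derivation:
Step 1: find(1) -> no change; set of 1 is {1}
Step 2: find(12) -> no change; set of 12 is {12}
Step 3: union(0, 2) -> merged; set of 0 now {0, 2}
Step 4: union(4, 0) -> merged; set of 4 now {0, 2, 4}
Step 5: find(10) -> no change; set of 10 is {10}
Step 6: find(0) -> no change; set of 0 is {0, 2, 4}
Step 7: union(4, 12) -> merged; set of 4 now {0, 2, 4, 12}
Step 8: union(4, 11) -> merged; set of 4 now {0, 2, 4, 11, 12}
Step 9: find(3) -> no change; set of 3 is {3}
Step 10: union(4, 9) -> merged; set of 4 now {0, 2, 4, 9, 11, 12}
Step 11: union(4, 8) -> merged; set of 4 now {0, 2, 4, 8, 9, 11, 12}
Step 12: union(2, 9) -> already same set; set of 2 now {0, 2, 4, 8, 9, 11, 12}
Step 13: find(12) -> no change; set of 12 is {0, 2, 4, 8, 9, 11, 12}
Step 14: union(5, 8) -> merged; set of 5 now {0, 2, 4, 5, 8, 9, 11, 12}
Step 15: find(0) -> no change; set of 0 is {0, 2, 4, 5, 8, 9, 11, 12}
Step 16: union(12, 11) -> already same set; set of 12 now {0, 2, 4, 5, 8, 9, 11, 12}
Set of 5: {0, 2, 4, 5, 8, 9, 11, 12}; 2 is a member.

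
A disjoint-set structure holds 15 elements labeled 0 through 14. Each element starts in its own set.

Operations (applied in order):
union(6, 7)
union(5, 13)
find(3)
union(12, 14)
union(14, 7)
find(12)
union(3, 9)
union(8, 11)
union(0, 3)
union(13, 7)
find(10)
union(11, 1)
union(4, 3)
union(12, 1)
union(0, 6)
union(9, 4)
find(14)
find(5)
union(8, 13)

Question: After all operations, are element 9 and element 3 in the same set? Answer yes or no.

Answer: yes

Derivation:
Step 1: union(6, 7) -> merged; set of 6 now {6, 7}
Step 2: union(5, 13) -> merged; set of 5 now {5, 13}
Step 3: find(3) -> no change; set of 3 is {3}
Step 4: union(12, 14) -> merged; set of 12 now {12, 14}
Step 5: union(14, 7) -> merged; set of 14 now {6, 7, 12, 14}
Step 6: find(12) -> no change; set of 12 is {6, 7, 12, 14}
Step 7: union(3, 9) -> merged; set of 3 now {3, 9}
Step 8: union(8, 11) -> merged; set of 8 now {8, 11}
Step 9: union(0, 3) -> merged; set of 0 now {0, 3, 9}
Step 10: union(13, 7) -> merged; set of 13 now {5, 6, 7, 12, 13, 14}
Step 11: find(10) -> no change; set of 10 is {10}
Step 12: union(11, 1) -> merged; set of 11 now {1, 8, 11}
Step 13: union(4, 3) -> merged; set of 4 now {0, 3, 4, 9}
Step 14: union(12, 1) -> merged; set of 12 now {1, 5, 6, 7, 8, 11, 12, 13, 14}
Step 15: union(0, 6) -> merged; set of 0 now {0, 1, 3, 4, 5, 6, 7, 8, 9, 11, 12, 13, 14}
Step 16: union(9, 4) -> already same set; set of 9 now {0, 1, 3, 4, 5, 6, 7, 8, 9, 11, 12, 13, 14}
Step 17: find(14) -> no change; set of 14 is {0, 1, 3, 4, 5, 6, 7, 8, 9, 11, 12, 13, 14}
Step 18: find(5) -> no change; set of 5 is {0, 1, 3, 4, 5, 6, 7, 8, 9, 11, 12, 13, 14}
Step 19: union(8, 13) -> already same set; set of 8 now {0, 1, 3, 4, 5, 6, 7, 8, 9, 11, 12, 13, 14}
Set of 9: {0, 1, 3, 4, 5, 6, 7, 8, 9, 11, 12, 13, 14}; 3 is a member.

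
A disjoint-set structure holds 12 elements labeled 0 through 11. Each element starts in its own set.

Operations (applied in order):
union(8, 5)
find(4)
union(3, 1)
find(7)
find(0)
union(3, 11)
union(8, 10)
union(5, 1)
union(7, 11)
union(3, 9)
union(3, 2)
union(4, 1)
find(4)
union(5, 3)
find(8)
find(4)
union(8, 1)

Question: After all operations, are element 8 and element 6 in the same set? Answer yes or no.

Step 1: union(8, 5) -> merged; set of 8 now {5, 8}
Step 2: find(4) -> no change; set of 4 is {4}
Step 3: union(3, 1) -> merged; set of 3 now {1, 3}
Step 4: find(7) -> no change; set of 7 is {7}
Step 5: find(0) -> no change; set of 0 is {0}
Step 6: union(3, 11) -> merged; set of 3 now {1, 3, 11}
Step 7: union(8, 10) -> merged; set of 8 now {5, 8, 10}
Step 8: union(5, 1) -> merged; set of 5 now {1, 3, 5, 8, 10, 11}
Step 9: union(7, 11) -> merged; set of 7 now {1, 3, 5, 7, 8, 10, 11}
Step 10: union(3, 9) -> merged; set of 3 now {1, 3, 5, 7, 8, 9, 10, 11}
Step 11: union(3, 2) -> merged; set of 3 now {1, 2, 3, 5, 7, 8, 9, 10, 11}
Step 12: union(4, 1) -> merged; set of 4 now {1, 2, 3, 4, 5, 7, 8, 9, 10, 11}
Step 13: find(4) -> no change; set of 4 is {1, 2, 3, 4, 5, 7, 8, 9, 10, 11}
Step 14: union(5, 3) -> already same set; set of 5 now {1, 2, 3, 4, 5, 7, 8, 9, 10, 11}
Step 15: find(8) -> no change; set of 8 is {1, 2, 3, 4, 5, 7, 8, 9, 10, 11}
Step 16: find(4) -> no change; set of 4 is {1, 2, 3, 4, 5, 7, 8, 9, 10, 11}
Step 17: union(8, 1) -> already same set; set of 8 now {1, 2, 3, 4, 5, 7, 8, 9, 10, 11}
Set of 8: {1, 2, 3, 4, 5, 7, 8, 9, 10, 11}; 6 is not a member.

Answer: no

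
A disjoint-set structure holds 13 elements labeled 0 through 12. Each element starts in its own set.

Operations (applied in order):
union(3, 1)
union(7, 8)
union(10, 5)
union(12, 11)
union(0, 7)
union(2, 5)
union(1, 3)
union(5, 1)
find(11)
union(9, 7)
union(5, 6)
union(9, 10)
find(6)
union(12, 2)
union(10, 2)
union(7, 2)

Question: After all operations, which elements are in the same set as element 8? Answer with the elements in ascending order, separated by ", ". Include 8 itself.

Answer: 0, 1, 2, 3, 5, 6, 7, 8, 9, 10, 11, 12

Derivation:
Step 1: union(3, 1) -> merged; set of 3 now {1, 3}
Step 2: union(7, 8) -> merged; set of 7 now {7, 8}
Step 3: union(10, 5) -> merged; set of 10 now {5, 10}
Step 4: union(12, 11) -> merged; set of 12 now {11, 12}
Step 5: union(0, 7) -> merged; set of 0 now {0, 7, 8}
Step 6: union(2, 5) -> merged; set of 2 now {2, 5, 10}
Step 7: union(1, 3) -> already same set; set of 1 now {1, 3}
Step 8: union(5, 1) -> merged; set of 5 now {1, 2, 3, 5, 10}
Step 9: find(11) -> no change; set of 11 is {11, 12}
Step 10: union(9, 7) -> merged; set of 9 now {0, 7, 8, 9}
Step 11: union(5, 6) -> merged; set of 5 now {1, 2, 3, 5, 6, 10}
Step 12: union(9, 10) -> merged; set of 9 now {0, 1, 2, 3, 5, 6, 7, 8, 9, 10}
Step 13: find(6) -> no change; set of 6 is {0, 1, 2, 3, 5, 6, 7, 8, 9, 10}
Step 14: union(12, 2) -> merged; set of 12 now {0, 1, 2, 3, 5, 6, 7, 8, 9, 10, 11, 12}
Step 15: union(10, 2) -> already same set; set of 10 now {0, 1, 2, 3, 5, 6, 7, 8, 9, 10, 11, 12}
Step 16: union(7, 2) -> already same set; set of 7 now {0, 1, 2, 3, 5, 6, 7, 8, 9, 10, 11, 12}
Component of 8: {0, 1, 2, 3, 5, 6, 7, 8, 9, 10, 11, 12}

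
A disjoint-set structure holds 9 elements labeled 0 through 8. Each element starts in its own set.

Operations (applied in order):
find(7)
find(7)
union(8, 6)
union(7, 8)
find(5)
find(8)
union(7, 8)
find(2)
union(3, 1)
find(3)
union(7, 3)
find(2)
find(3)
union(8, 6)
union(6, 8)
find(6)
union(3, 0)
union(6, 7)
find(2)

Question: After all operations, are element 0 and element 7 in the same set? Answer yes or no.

Answer: yes

Derivation:
Step 1: find(7) -> no change; set of 7 is {7}
Step 2: find(7) -> no change; set of 7 is {7}
Step 3: union(8, 6) -> merged; set of 8 now {6, 8}
Step 4: union(7, 8) -> merged; set of 7 now {6, 7, 8}
Step 5: find(5) -> no change; set of 5 is {5}
Step 6: find(8) -> no change; set of 8 is {6, 7, 8}
Step 7: union(7, 8) -> already same set; set of 7 now {6, 7, 8}
Step 8: find(2) -> no change; set of 2 is {2}
Step 9: union(3, 1) -> merged; set of 3 now {1, 3}
Step 10: find(3) -> no change; set of 3 is {1, 3}
Step 11: union(7, 3) -> merged; set of 7 now {1, 3, 6, 7, 8}
Step 12: find(2) -> no change; set of 2 is {2}
Step 13: find(3) -> no change; set of 3 is {1, 3, 6, 7, 8}
Step 14: union(8, 6) -> already same set; set of 8 now {1, 3, 6, 7, 8}
Step 15: union(6, 8) -> already same set; set of 6 now {1, 3, 6, 7, 8}
Step 16: find(6) -> no change; set of 6 is {1, 3, 6, 7, 8}
Step 17: union(3, 0) -> merged; set of 3 now {0, 1, 3, 6, 7, 8}
Step 18: union(6, 7) -> already same set; set of 6 now {0, 1, 3, 6, 7, 8}
Step 19: find(2) -> no change; set of 2 is {2}
Set of 0: {0, 1, 3, 6, 7, 8}; 7 is a member.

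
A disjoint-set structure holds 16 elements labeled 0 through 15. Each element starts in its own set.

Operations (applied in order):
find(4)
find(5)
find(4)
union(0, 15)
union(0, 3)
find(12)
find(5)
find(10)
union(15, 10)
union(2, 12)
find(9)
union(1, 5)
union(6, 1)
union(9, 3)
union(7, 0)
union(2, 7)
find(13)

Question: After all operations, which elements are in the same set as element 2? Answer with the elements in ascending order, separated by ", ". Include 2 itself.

Step 1: find(4) -> no change; set of 4 is {4}
Step 2: find(5) -> no change; set of 5 is {5}
Step 3: find(4) -> no change; set of 4 is {4}
Step 4: union(0, 15) -> merged; set of 0 now {0, 15}
Step 5: union(0, 3) -> merged; set of 0 now {0, 3, 15}
Step 6: find(12) -> no change; set of 12 is {12}
Step 7: find(5) -> no change; set of 5 is {5}
Step 8: find(10) -> no change; set of 10 is {10}
Step 9: union(15, 10) -> merged; set of 15 now {0, 3, 10, 15}
Step 10: union(2, 12) -> merged; set of 2 now {2, 12}
Step 11: find(9) -> no change; set of 9 is {9}
Step 12: union(1, 5) -> merged; set of 1 now {1, 5}
Step 13: union(6, 1) -> merged; set of 6 now {1, 5, 6}
Step 14: union(9, 3) -> merged; set of 9 now {0, 3, 9, 10, 15}
Step 15: union(7, 0) -> merged; set of 7 now {0, 3, 7, 9, 10, 15}
Step 16: union(2, 7) -> merged; set of 2 now {0, 2, 3, 7, 9, 10, 12, 15}
Step 17: find(13) -> no change; set of 13 is {13}
Component of 2: {0, 2, 3, 7, 9, 10, 12, 15}

Answer: 0, 2, 3, 7, 9, 10, 12, 15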